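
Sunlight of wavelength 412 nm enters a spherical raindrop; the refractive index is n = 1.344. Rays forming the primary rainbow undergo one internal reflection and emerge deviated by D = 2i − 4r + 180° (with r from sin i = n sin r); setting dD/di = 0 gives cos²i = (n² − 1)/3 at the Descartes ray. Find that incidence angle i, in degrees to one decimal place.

58.8°

cos²i = (1.344² − 1)/3 = (1.80634 − 1)/3 = 0.26878.
cos i = 0.51844, so i = 58.772°.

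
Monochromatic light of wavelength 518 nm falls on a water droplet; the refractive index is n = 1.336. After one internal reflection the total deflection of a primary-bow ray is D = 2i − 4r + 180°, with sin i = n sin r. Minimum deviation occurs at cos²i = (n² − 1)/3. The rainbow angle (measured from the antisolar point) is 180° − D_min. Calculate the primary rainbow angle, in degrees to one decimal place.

41.6°

cos²i = (1.78490 − 1)/3 = 0.26163; i = arccos(0.51150) = 59.236°.
sin r = sin 59.236°/1.336 = 0.64318; r = 40.029°.
D_min = 2·59.236° − 4·40.029° + 180° = 138.356°.
Rainbow angle = 180° − D_min = 41.644°.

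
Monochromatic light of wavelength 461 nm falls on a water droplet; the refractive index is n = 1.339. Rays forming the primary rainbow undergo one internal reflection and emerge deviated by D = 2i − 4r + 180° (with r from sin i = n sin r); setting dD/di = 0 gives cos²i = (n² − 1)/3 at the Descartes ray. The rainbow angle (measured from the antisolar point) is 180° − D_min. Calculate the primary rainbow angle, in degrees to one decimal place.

cos²i = (1.79292 − 1)/3 = 0.26431; i = arccos(0.51411) = 59.062°.
sin r = sin 59.062°/1.339 = 0.64057; r = 39.834°.
D_min = 2·59.062° − 4·39.834° + 180° = 138.786°.
Rainbow angle = 180° − D_min = 41.214°.

41.2°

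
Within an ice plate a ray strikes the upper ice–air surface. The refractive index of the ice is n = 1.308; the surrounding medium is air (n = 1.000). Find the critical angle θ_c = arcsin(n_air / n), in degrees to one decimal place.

sin θ_c = n_air / n = 1.000 / 1.308 = 0.7645.
θ_c = arcsin(0.7645) = 49.86°.

49.9°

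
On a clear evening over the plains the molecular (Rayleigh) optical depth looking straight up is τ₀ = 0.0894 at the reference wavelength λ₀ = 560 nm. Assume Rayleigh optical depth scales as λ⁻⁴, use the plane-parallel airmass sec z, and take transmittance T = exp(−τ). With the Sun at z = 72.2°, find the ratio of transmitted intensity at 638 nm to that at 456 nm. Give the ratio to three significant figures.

Airmass: sec 72.2° = 3.2712.
τ(638 nm) = 0.0894 × (560/638)⁴ × 3.2712 = 0.0894 × 0.5936 × 3.2712 = 0.1736.
τ(456 nm) = 0.0894 × (560/456)⁴ × 3.2712 = 0.0894 × 2.2745 × 3.2712 = 0.6652.
T(638)/T(456) = exp(τ_B − τ_A) = exp(0.4916) = 1.6349.

1.63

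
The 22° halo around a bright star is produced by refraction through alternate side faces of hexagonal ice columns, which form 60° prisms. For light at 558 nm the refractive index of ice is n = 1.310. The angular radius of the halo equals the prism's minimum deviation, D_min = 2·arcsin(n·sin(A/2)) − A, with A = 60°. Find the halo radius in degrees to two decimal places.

21.84°

n·sin(A/2) = 1.310 × sin 30° = 1.310 × 0.5000 = 0.6550.
D_min = 2·arcsin(0.6550) − 60° = 2 × 40.920° − 60° = 21.839°.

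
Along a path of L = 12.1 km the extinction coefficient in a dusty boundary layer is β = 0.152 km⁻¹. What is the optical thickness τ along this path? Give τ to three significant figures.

τ = β·L = 0.152 × 12.1 = 1.8392.

1.84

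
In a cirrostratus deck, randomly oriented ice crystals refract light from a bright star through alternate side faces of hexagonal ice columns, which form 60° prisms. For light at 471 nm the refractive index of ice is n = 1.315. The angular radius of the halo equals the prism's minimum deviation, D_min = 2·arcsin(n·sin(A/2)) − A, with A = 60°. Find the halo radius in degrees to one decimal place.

n·sin(A/2) = 1.315 × sin 30° = 1.315 × 0.5000 = 0.6575.
D_min = 2·arcsin(0.6575) − 60° = 2 × 41.109° − 60° = 22.219°.

22.2°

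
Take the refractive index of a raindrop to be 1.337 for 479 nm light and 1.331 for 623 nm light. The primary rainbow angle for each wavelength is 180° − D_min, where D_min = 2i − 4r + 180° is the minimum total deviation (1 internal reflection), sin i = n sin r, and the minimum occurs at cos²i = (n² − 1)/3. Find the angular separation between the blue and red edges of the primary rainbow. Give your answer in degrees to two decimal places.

At 479 nm (n = 1.337): cos²i = 0.26252 → i = 59.178°, r = 39.964°, D_min = 138.500°, rainbow angle = 41.500°.
At 623 nm (n = 1.331): cos²i = 0.25719 → i = 59.527°, r = 40.356°, D_min = 137.630°, rainbow angle = 42.370°.
Angular width = |41.500° − 42.370°| = 0.870°.

0.87°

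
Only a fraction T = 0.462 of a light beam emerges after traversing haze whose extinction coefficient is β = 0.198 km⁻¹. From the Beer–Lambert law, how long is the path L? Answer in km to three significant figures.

3.90 km

Beer–Lambert: T = exp(−βL) ⇒ L = −ln(T)/β = −ln(0.462)/0.198 = 0.7722/0.198 = 3.9 km.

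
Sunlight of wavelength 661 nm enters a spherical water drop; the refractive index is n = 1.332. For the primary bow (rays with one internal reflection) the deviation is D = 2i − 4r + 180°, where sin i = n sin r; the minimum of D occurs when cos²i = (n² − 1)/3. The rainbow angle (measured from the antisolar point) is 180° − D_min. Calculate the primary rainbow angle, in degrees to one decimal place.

42.2°

cos²i = (1.77422 − 1)/3 = 0.25807; i = arccos(0.50801) = 59.469°.
sin r = sin 59.469°/1.332 = 0.64666; r = 40.290°.
D_min = 2·59.469° − 4·40.290° + 180° = 137.776°.
Rainbow angle = 180° − D_min = 42.224°.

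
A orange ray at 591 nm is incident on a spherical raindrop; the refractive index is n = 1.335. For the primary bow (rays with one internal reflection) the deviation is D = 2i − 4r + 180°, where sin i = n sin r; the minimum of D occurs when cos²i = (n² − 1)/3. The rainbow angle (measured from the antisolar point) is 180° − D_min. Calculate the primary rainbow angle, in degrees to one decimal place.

41.8°

cos²i = (1.78222 − 1)/3 = 0.26074; i = arccos(0.51063) = 59.294°.
sin r = sin 59.294°/1.335 = 0.64405; r = 40.094°.
D_min = 2·59.294° − 4·40.094° + 180° = 138.212°.
Rainbow angle = 180° − D_min = 41.788°.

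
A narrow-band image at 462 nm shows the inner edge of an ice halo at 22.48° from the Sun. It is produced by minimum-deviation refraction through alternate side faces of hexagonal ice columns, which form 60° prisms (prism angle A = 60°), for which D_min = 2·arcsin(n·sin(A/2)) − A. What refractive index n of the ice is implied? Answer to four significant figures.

Rearranging: n = sin((D_min + A)/2) / sin(A/2).
(D_min + A)/2 = (22.48° + 60°)/2 = 41.240°.
n = sin 41.240° / sin 30° = 0.6592 / 0.5000 = 1.3184.

1.318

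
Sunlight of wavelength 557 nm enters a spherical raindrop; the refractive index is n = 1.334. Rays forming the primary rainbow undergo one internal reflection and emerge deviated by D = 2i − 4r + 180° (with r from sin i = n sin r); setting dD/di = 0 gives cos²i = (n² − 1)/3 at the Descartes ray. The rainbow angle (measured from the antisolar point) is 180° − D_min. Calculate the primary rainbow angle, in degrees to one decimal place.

cos²i = (1.77956 − 1)/3 = 0.25985; i = arccos(0.50976) = 59.352°.
sin r = sin 59.352°/1.334 = 0.64492; r = 40.159°.
D_min = 2·59.352° − 4·40.159° + 180° = 138.067°.
Rainbow angle = 180° − D_min = 41.933°.

41.9°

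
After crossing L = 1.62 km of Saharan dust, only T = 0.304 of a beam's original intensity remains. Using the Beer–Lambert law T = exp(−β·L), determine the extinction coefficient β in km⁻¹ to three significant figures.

Beer–Lambert: T = exp(−βL) ⇒ β = −ln(T)/L = −ln(0.304)/1.62 = 1.1907/1.62 = 0.735 km⁻¹.

0.735 km⁻¹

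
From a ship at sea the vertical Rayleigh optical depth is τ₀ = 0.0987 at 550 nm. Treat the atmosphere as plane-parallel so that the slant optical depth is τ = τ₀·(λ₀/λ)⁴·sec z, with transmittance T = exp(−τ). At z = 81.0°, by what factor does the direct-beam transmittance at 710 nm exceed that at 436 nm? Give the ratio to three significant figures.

3.94

Airmass: sec 81.0° = 6.3925.
τ(710 nm) = 0.0987 × (550/710)⁴ × 6.3925 = 0.0987 × 0.3601 × 6.3925 = 0.2272.
τ(436 nm) = 0.0987 × (550/436)⁴ × 6.3925 = 0.0987 × 2.5322 × 6.3925 = 1.5977.
T(710)/T(436) = exp(τ_B − τ_A) = exp(1.3705) = 3.9372.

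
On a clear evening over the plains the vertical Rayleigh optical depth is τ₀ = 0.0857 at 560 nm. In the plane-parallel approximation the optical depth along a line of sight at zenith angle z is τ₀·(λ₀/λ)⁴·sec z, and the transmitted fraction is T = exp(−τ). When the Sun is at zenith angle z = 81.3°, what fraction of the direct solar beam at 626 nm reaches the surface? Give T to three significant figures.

0.696

sec 81.3° = 6.6111.
τ = 0.0857 × (560/626)⁴ × 6.6111 = 0.0857 × 0.6404 × 6.6111 = 0.3628.
T = exp(−0.3628) = 0.6957.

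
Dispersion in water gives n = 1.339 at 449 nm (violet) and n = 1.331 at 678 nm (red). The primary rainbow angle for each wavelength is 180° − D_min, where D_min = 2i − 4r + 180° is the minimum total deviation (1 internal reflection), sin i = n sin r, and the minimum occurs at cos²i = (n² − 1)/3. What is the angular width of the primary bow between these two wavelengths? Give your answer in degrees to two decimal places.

1.16°

At 449 nm (n = 1.339): cos²i = 0.26431 → i = 59.062°, r = 39.834°, D_min = 138.786°, rainbow angle = 41.214°.
At 678 nm (n = 1.331): cos²i = 0.25719 → i = 59.527°, r = 40.356°, D_min = 137.630°, rainbow angle = 42.370°.
Angular width = |41.214° − 42.370°| = 1.156°.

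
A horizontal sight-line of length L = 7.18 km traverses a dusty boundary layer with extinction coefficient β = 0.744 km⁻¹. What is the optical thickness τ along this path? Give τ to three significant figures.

5.34

τ = β·L = 0.744 × 7.18 = 5.3419.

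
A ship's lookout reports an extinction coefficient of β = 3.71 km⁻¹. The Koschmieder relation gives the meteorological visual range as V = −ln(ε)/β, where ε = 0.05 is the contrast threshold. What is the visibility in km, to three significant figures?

V = −ln(0.05) / 3.71 = 2.996 / 3.71 = 0.8075 km.

0.807 km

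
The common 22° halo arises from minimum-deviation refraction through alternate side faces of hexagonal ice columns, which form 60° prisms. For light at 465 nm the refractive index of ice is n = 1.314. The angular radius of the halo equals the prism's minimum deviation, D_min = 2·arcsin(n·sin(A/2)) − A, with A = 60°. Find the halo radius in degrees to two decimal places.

n·sin(A/2) = 1.314 × sin 30° = 1.314 × 0.5000 = 0.6570.
D_min = 2·arcsin(0.6570) − 60° = 2 × 41.071° − 60° = 22.143°.

22.14°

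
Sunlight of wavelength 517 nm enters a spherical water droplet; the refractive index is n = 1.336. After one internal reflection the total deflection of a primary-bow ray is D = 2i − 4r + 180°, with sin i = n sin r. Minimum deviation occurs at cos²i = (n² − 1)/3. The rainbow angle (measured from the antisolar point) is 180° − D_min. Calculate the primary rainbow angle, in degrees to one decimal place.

41.6°

cos²i = (1.78490 − 1)/3 = 0.26163; i = arccos(0.51150) = 59.236°.
sin r = sin 59.236°/1.336 = 0.64318; r = 40.029°.
D_min = 2·59.236° − 4·40.029° + 180° = 138.356°.
Rainbow angle = 180° − D_min = 41.644°.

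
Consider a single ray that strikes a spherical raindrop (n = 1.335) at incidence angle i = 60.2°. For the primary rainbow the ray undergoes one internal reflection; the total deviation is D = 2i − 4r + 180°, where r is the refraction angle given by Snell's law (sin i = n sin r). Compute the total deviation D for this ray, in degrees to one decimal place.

138.2°

sin r = sin 60.2° / 1.335 = 0.8678/1.335 = 0.6500; r = 40.54°.
D = 2·60.2° − 4·40.54° + 180° = 120.40° − 162.17° + 180° = 138.23°.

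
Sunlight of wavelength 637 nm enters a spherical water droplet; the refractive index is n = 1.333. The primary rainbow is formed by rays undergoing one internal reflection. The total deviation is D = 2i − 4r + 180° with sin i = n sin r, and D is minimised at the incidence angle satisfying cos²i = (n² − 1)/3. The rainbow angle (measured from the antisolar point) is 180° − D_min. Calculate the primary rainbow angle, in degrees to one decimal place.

42.1°

cos²i = (1.77689 − 1)/3 = 0.25896; i = arccos(0.50888) = 59.410°.
sin r = sin 59.410°/1.333 = 0.64579; r = 40.225°.
D_min = 2·59.410° − 4·40.225° + 180° = 137.922°.
Rainbow angle = 180° − D_min = 42.078°.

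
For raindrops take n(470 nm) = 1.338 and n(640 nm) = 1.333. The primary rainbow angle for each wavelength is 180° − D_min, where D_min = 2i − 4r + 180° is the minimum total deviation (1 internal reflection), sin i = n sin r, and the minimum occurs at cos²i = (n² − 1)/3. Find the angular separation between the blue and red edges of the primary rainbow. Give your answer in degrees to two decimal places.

At 470 nm (n = 1.338): cos²i = 0.26341 → i = 59.120°, r = 39.899°, D_min = 138.643°, rainbow angle = 41.357°.
At 640 nm (n = 1.333): cos²i = 0.25896 → i = 59.410°, r = 40.225°, D_min = 137.922°, rainbow angle = 42.078°.
Angular width = |41.357° − 42.078°| = 0.722°.

0.72°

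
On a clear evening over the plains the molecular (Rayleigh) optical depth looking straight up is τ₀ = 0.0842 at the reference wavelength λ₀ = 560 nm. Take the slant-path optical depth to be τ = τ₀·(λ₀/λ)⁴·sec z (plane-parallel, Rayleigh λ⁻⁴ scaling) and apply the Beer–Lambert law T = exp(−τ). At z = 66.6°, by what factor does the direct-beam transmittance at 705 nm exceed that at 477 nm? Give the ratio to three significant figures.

1.37

Airmass: sec 66.6° = 2.5180.
τ(705 nm) = 0.0842 × (560/705)⁴ × 2.5180 = 0.0842 × 0.3981 × 2.5180 = 0.0844.
τ(477 nm) = 0.0842 × (560/477)⁴ × 2.5180 = 0.0842 × 1.8997 × 2.5180 = 0.4028.
T(705)/T(477) = exp(τ_B − τ_A) = exp(0.3184) = 1.3749.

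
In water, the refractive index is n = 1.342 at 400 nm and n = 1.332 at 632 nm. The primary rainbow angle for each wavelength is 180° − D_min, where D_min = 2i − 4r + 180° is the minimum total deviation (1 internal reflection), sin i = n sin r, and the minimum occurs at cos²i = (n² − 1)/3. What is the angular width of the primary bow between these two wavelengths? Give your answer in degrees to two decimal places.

At 400 nm (n = 1.342): cos²i = 0.26699 → i = 58.888°, r = 39.641°, D_min = 139.213°, rainbow angle = 40.787°.
At 632 nm (n = 1.332): cos²i = 0.25807 → i = 59.469°, r = 40.290°, D_min = 137.776°, rainbow angle = 42.224°.
Angular width = |40.787° − 42.224°| = 1.437°.

1.44°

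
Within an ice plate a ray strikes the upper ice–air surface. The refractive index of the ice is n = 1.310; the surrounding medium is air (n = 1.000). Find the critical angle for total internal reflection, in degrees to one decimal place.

49.8°

sin θ_c = n_air / n = 1.000 / 1.310 = 0.7634.
θ_c = arcsin(0.7634) = 49.76°.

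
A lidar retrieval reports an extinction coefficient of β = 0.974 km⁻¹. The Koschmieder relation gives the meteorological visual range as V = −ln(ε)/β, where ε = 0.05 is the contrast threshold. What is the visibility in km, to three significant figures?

3.08 km

V = −ln(0.05) / 0.974 = 2.996 / 0.974 = 3.0757 km.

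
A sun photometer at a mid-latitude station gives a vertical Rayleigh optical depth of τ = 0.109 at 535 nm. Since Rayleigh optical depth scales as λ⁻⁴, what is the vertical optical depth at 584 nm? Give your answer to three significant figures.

τ(584 nm) = τ(535 nm) × (535/584)⁴ = 0.109 × (0.9161)⁴ = 0.109 × 0.7043 = 0.0768.

0.0768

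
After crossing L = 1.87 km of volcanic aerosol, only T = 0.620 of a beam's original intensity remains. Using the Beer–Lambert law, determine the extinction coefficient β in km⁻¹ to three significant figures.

Beer–Lambert: T = exp(−βL) ⇒ β = −ln(T)/L = −ln(0.620)/1.87 = 0.4780/1.87 = 0.2556 km⁻¹.

0.256 km⁻¹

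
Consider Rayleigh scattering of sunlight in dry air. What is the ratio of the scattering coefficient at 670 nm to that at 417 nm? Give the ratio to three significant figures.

0.150

Rayleigh scattering ∝ λ⁻⁴, so the ratio of coefficients is the inverse fourth power of the wavelength ratio.
σ(670)/σ(417) = (417/670)⁴ = (0.6224)⁴ = 0.1501.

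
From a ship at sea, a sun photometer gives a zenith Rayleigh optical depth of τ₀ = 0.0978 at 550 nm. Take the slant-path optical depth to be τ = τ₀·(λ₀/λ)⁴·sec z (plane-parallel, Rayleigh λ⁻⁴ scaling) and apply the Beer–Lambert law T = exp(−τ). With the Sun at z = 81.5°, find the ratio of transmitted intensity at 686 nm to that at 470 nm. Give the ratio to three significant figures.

2.63

Airmass: sec 81.5° = 6.7655.
τ(686 nm) = 0.0978 × (550/686)⁴ × 6.7655 = 0.0978 × 0.4132 × 6.7655 = 0.2734.
τ(470 nm) = 0.0978 × (550/470)⁴ × 6.7655 = 0.0978 × 1.8753 × 6.7655 = 1.2408.
T(686)/T(470) = exp(τ_B − τ_A) = exp(0.9674) = 2.6311.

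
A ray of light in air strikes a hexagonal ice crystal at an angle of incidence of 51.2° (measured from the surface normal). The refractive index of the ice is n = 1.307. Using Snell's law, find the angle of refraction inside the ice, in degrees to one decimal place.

Snell: sin θ_r = sin θ_i / n = sin 51.2° / 1.307 = 0.7793 / 1.307 = 0.5963.
θ_r = arcsin(0.5963) = 36.60°.

36.6°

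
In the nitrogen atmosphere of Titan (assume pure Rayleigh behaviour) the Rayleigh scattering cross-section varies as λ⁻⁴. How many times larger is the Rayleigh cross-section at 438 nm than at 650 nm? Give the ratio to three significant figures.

4.85

Rayleigh scattering ∝ λ⁻⁴, so the ratio of coefficients is the inverse fourth power of the wavelength ratio.
σ(438)/σ(650) = (650/438)⁴ = (1.4840)⁴ = 4.85.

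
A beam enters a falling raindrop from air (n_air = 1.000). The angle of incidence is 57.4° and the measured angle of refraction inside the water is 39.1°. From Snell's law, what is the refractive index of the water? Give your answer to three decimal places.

1.336

n = sin θ_i / sin θ_r = sin 57.4° / sin 39.1° = 0.8425 / 0.6307 = 1.3358.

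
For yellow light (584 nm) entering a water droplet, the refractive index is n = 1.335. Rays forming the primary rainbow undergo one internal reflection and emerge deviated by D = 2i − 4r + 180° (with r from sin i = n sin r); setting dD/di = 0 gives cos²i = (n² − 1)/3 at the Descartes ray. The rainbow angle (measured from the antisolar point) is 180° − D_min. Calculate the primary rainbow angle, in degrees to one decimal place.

41.8°

cos²i = (1.78222 − 1)/3 = 0.26074; i = arccos(0.51063) = 59.294°.
sin r = sin 59.294°/1.335 = 0.64405; r = 40.094°.
D_min = 2·59.294° − 4·40.094° + 180° = 138.212°.
Rainbow angle = 180° − D_min = 41.788°.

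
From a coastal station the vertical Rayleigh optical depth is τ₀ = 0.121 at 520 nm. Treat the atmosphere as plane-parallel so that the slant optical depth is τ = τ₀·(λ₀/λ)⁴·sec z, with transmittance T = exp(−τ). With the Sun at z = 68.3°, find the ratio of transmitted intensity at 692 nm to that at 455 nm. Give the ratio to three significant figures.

Airmass: sec 68.3° = 2.7046.
τ(692 nm) = 0.121 × (520/692)⁴ × 2.7046 = 0.121 × 0.3189 × 2.7046 = 0.1043.
τ(455 nm) = 0.121 × (520/455)⁴ × 2.7046 = 0.121 × 1.7060 × 2.7046 = 0.5583.
T(692)/T(455) = exp(τ_B − τ_A) = exp(0.4539) = 1.5745.

1.57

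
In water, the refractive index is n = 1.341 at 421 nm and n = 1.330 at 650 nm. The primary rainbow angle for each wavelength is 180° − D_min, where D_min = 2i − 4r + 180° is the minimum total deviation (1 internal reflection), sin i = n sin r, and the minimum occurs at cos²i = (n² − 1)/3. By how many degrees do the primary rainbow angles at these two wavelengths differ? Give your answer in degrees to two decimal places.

At 421 nm (n = 1.341): cos²i = 0.26609 → i = 58.946°, r = 39.705°, D_min = 139.071°, rainbow angle = 40.929°.
At 650 nm (n = 1.330): cos²i = 0.25630 → i = 59.585°, r = 40.422°, D_min = 137.484°, rainbow angle = 42.516°.
Angular width = |40.929° − 42.516°| = 1.588°.

1.59°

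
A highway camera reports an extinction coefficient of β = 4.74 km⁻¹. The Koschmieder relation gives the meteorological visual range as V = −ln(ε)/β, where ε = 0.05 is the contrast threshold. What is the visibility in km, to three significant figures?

0.632 km

V = −ln(0.05) / 4.74 = 2.996 / 4.74 = 0.6320 km.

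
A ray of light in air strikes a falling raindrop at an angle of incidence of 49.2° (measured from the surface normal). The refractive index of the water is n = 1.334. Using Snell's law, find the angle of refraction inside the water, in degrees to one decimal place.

Snell: sin θ_r = sin θ_i / n = sin 49.2° / 1.334 = 0.7570 / 1.334 = 0.5675.
θ_r = arcsin(0.5675) = 34.57°.

34.6°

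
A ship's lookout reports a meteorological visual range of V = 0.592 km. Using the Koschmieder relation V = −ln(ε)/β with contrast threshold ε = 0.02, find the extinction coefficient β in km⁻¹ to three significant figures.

6.61 km⁻¹

β = −ln(0.02) / V = 3.912 / 0.592 = 6.6081 km⁻¹.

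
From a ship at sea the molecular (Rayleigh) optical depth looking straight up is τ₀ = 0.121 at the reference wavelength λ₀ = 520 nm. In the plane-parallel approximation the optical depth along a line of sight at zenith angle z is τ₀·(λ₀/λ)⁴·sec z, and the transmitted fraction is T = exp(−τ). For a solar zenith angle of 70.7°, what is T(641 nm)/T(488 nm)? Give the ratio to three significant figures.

Airmass: sec 70.7° = 3.0256.
τ(641 nm) = 0.121 × (520/641)⁴ × 3.0256 = 0.121 × 0.4331 × 3.0256 = 0.1586.
τ(488 nm) = 0.121 × (520/488)⁴ × 3.0256 = 0.121 × 1.2892 × 3.0256 = 0.4720.
T(641)/T(488) = exp(τ_B − τ_A) = exp(0.3134) = 1.3681.

1.37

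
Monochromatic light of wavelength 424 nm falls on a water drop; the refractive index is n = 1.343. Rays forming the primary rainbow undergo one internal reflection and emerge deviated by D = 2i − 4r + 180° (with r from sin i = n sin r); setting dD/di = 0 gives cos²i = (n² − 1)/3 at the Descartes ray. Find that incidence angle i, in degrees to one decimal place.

58.8°

cos²i = (1.343² − 1)/3 = (1.80365 − 1)/3 = 0.26788.
cos i = 0.51757, so i = 58.830°.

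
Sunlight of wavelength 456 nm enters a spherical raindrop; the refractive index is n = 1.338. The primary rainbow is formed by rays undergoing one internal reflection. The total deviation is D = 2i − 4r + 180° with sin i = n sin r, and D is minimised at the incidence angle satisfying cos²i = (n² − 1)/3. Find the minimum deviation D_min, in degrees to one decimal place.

cos²i = (1.79024 − 1)/3 = 0.26341; i = arccos(0.51324) = 59.120°.
sin r = sin 59.120°/1.338 = 0.64144; r = 39.899°.
D_min = 2·59.120° − 4·39.899° + 180° = 138.643°.

138.6°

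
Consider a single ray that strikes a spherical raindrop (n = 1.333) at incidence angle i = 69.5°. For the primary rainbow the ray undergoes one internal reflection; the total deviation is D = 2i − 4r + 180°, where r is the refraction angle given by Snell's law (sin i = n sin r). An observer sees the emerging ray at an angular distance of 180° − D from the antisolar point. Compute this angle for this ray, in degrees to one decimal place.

39.6°

sin r = sin 69.5° / 1.333 = 0.9367/1.333 = 0.7027; r = 44.64°.
D = 2·69.5° − 4·44.64° + 180° = 139.00° − 178.57° + 180° = 140.43°.
Angle from antisolar point = 180° − D = 39.57°.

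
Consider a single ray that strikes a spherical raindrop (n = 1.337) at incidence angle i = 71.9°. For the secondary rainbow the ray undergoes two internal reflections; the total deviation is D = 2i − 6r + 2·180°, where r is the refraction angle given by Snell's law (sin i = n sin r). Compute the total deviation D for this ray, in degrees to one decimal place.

231.9°

sin r = sin 71.9° / 1.337 = 0.9505/1.337 = 0.7109; r = 45.31°.
D = 2·71.9° − 6·45.31° + 2·180° = 143.80° − 271.86° + 360° = 231.94°.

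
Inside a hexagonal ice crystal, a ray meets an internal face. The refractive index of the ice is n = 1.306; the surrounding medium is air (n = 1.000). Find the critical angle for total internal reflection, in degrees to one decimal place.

sin θ_c = n_air / n = 1.000 / 1.306 = 0.7657.
θ_c = arcsin(0.7657) = 49.97°.

50.0°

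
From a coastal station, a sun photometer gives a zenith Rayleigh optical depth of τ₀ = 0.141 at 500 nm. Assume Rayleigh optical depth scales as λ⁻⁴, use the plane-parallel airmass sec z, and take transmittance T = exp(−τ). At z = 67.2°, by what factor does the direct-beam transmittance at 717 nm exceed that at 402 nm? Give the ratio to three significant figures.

Airmass: sec 67.2° = 2.5805.
τ(717 nm) = 0.141 × (500/717)⁴ × 2.5805 = 0.141 × 0.2365 × 2.5805 = 0.0860.
τ(402 nm) = 0.141 × (500/402)⁴ × 2.5805 = 0.141 × 2.3932 × 2.5805 = 0.8708.
T(717)/T(402) = exp(τ_B − τ_A) = exp(0.7847) = 2.1918.

2.19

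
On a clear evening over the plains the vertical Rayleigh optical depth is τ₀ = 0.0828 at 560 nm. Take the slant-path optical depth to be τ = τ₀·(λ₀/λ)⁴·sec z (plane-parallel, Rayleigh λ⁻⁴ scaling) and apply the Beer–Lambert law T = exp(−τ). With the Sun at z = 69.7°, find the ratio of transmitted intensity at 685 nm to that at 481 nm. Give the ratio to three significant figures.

1.39

Airmass: sec 69.7° = 2.8824.
τ(685 nm) = 0.0828 × (560/685)⁴ × 2.8824 = 0.0828 × 0.4467 × 2.8824 = 0.1066.
τ(481 nm) = 0.0828 × (560/481)⁴ × 2.8824 = 0.0828 × 1.8373 × 2.8824 = 0.4385.
T(685)/T(481) = exp(τ_B − τ_A) = exp(0.3319) = 1.3936.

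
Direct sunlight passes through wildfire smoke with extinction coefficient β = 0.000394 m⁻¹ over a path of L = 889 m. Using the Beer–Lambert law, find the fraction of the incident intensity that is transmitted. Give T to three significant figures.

τ = β·L = 0.000394 × 889 = 0.3503.
T = exp(−0.3503) = 0.7045.

0.705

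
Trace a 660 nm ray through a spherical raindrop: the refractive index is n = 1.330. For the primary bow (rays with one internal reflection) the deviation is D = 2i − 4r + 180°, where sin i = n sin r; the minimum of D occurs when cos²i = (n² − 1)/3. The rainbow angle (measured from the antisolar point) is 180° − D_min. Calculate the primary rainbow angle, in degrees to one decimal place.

42.5°

cos²i = (1.76890 − 1)/3 = 0.25630; i = arccos(0.50626) = 59.585°.
sin r = sin 59.585°/1.330 = 0.64841; r = 40.422°.
D_min = 2·59.585° − 4·40.422° + 180° = 137.484°.
Rainbow angle = 180° − D_min = 42.516°.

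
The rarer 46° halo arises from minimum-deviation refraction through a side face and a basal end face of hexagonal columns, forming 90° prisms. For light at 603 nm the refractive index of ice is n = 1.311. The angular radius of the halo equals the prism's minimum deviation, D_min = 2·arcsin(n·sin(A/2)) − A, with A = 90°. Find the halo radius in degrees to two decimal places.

n·sin(A/2) = 1.311 × sin 45° = 1.311 × 0.7071 = 0.9270.
D_min = 2·arcsin(0.9270) − 90° = 2 × 67.974° − 90° = 45.949°.

45.95°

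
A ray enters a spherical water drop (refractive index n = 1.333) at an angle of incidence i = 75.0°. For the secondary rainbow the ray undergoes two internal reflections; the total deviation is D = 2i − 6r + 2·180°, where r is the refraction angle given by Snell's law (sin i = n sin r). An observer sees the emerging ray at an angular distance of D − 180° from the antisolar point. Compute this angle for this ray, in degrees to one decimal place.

51.4°

sin r = sin 75.0° / 1.333 = 0.9659/1.333 = 0.7246; r = 46.44°.
D = 2·75.0° − 6·46.44° + 2·180° = 150.00° − 278.63° + 360° = 231.37°.
Angle from antisolar point = D − 180° = 51.37°.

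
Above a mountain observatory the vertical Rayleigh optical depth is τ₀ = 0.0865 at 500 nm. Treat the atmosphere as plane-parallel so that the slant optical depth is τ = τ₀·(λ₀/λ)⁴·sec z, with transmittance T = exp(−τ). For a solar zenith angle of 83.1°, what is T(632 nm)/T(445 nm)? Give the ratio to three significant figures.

2.38

Airmass: sec 83.1° = 8.3238.
τ(632 nm) = 0.0865 × (500/632)⁴ × 8.3238 = 0.0865 × 0.3918 × 8.3238 = 0.2821.
τ(445 nm) = 0.0865 × (500/445)⁴ × 8.3238 = 0.0865 × 1.5938 × 8.3238 = 1.1476.
T(632)/T(445) = exp(τ_B − τ_A) = exp(0.8655) = 2.3762.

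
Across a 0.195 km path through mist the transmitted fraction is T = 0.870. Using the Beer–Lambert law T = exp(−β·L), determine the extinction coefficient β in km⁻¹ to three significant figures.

Beer–Lambert: T = exp(−βL) ⇒ β = −ln(T)/L = −ln(0.870)/0.195 = 0.1393/0.195 = 0.7142 km⁻¹.

0.714 km⁻¹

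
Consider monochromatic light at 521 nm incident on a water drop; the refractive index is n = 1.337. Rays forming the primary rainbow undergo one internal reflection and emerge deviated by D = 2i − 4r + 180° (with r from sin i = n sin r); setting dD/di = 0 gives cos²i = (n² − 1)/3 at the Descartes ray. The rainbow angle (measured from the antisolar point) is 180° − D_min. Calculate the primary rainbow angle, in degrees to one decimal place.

41.5°

cos²i = (1.78757 − 1)/3 = 0.26252; i = arccos(0.51237) = 59.178°.
sin r = sin 59.178°/1.337 = 0.64231; r = 39.964°.
D_min = 2·59.178° − 4·39.964° + 180° = 138.500°.
Rainbow angle = 180° − D_min = 41.500°.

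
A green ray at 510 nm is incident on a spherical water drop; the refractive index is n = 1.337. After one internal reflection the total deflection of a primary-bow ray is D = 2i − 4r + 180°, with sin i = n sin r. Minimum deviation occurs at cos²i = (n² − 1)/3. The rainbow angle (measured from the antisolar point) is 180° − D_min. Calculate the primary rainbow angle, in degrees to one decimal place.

cos²i = (1.78757 − 1)/3 = 0.26252; i = arccos(0.51237) = 59.178°.
sin r = sin 59.178°/1.337 = 0.64231; r = 39.964°.
D_min = 2·59.178° − 4·39.964° + 180° = 138.500°.
Rainbow angle = 180° − D_min = 41.500°.

41.5°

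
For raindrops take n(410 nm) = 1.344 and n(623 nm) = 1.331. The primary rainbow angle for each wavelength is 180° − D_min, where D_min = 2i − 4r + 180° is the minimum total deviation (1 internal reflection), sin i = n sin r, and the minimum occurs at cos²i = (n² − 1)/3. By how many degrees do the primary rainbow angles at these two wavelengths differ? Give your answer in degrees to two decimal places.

At 410 nm (n = 1.344): cos²i = 0.26878 → i = 58.772°, r = 39.512°, D_min = 139.495°, rainbow angle = 40.505°.
At 623 nm (n = 1.331): cos²i = 0.25719 → i = 59.527°, r = 40.356°, D_min = 137.630°, rainbow angle = 42.370°.
Angular width = |40.505° − 42.370°| = 1.865°.

1.86°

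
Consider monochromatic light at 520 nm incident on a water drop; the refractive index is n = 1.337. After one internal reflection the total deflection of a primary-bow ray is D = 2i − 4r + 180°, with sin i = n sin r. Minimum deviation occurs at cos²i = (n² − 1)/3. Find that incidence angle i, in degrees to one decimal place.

59.2°

cos²i = (1.337² − 1)/3 = (1.78757 − 1)/3 = 0.26252.
cos i = 0.51237, so i = 59.178°.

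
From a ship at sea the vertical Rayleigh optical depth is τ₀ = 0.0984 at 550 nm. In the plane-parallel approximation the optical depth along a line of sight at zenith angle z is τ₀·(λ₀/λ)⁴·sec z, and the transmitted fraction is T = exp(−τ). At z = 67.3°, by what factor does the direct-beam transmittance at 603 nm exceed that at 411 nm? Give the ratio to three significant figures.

Airmass: sec 67.3° = 2.5913.
τ(603 nm) = 0.0984 × (550/603)⁴ × 2.5913 = 0.0984 × 0.6921 × 2.5913 = 0.1765.
τ(411 nm) = 0.0984 × (550/411)⁴ × 2.5913 = 0.0984 × 3.2069 × 2.5913 = 0.8177.
T(603)/T(411) = exp(τ_B − τ_A) = exp(0.6412) = 1.8988.

1.90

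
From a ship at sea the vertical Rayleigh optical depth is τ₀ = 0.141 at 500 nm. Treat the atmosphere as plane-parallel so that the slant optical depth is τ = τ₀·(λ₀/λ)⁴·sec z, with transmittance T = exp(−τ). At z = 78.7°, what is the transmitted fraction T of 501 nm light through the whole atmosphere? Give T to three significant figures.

sec 78.7° = 5.1034.
τ = 0.141 × (500/501)⁴ × 5.1034 = 0.141 × 0.9920 × 5.1034 = 0.7139.
T = exp(−0.7139) = 0.4898.

0.490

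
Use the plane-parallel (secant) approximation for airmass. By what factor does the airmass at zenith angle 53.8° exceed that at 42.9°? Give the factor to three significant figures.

1.24

X(53.8°)/X(42.9°) = sec 53.8° / sec 42.9° = cos 42.9° / cos 53.8° = 0.7325/0.5906 = 1.2403.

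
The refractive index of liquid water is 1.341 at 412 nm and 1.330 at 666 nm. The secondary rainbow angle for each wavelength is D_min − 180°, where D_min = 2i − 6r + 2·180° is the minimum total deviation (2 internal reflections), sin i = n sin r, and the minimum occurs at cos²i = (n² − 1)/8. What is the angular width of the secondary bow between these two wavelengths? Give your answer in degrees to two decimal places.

At 412 nm (n = 1.341): cos²i = 0.09979 → i = 71.586°, r = 45.034°, D_min = 232.966°, rainbow angle = 52.966°.
At 666 nm (n = 1.330): cos²i = 0.09611 → i = 71.940°, r = 45.630°, D_min = 230.101°, rainbow angle = 50.101°.
Angular width = |52.966° − 50.101°| = 2.865°.

2.86°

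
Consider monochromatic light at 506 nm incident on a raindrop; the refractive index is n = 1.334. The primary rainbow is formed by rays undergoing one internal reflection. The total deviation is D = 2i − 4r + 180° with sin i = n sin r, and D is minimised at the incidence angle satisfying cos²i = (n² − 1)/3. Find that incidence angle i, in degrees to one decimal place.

cos²i = (1.334² − 1)/3 = (1.77956 − 1)/3 = 0.25985.
cos i = 0.50976, so i = 59.352°.

59.4°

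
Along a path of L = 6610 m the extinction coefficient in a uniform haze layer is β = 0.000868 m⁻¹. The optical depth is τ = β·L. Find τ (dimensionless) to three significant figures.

τ = β·L = 0.000868 × 6610 = 5.7375.

5.74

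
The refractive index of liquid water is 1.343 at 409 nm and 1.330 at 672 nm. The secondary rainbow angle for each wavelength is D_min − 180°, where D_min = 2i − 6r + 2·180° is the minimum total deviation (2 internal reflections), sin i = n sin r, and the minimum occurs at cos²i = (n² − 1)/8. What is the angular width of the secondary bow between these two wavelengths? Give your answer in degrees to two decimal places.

3.38°

At 409 nm (n = 1.343): cos²i = 0.10046 → i = 71.522°, r = 44.928°, D_min = 233.478°, rainbow angle = 53.478°.
At 672 nm (n = 1.330): cos²i = 0.09611 → i = 71.940°, r = 45.630°, D_min = 230.101°, rainbow angle = 50.101°.
Angular width = |53.478° − 50.101°| = 3.377°.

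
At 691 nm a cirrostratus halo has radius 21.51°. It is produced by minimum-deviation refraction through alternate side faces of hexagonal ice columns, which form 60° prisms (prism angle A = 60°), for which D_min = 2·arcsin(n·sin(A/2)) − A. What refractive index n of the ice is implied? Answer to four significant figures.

1.306

Rearranging: n = sin((D_min + A)/2) / sin(A/2).
(D_min + A)/2 = (21.51° + 60°)/2 = 40.755°.
n = sin 40.755° / sin 30° = 0.6528 / 0.5000 = 1.3057.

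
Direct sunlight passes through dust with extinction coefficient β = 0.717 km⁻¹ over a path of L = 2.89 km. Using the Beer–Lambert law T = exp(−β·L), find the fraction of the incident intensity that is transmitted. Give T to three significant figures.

0.126

τ = β·L = 0.717 × 2.89 = 2.0721.
T = exp(−2.0721) = 0.1259.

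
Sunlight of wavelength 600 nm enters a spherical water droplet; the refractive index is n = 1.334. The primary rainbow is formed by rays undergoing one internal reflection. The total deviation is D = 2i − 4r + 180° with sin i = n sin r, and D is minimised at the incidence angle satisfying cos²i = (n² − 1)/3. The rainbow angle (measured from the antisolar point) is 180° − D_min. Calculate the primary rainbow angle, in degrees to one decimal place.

41.9°

cos²i = (1.77956 − 1)/3 = 0.25985; i = arccos(0.50976) = 59.352°.
sin r = sin 59.352°/1.334 = 0.64492; r = 40.159°.
D_min = 2·59.352° − 4·40.159° + 180° = 138.067°.
Rainbow angle = 180° − D_min = 41.933°.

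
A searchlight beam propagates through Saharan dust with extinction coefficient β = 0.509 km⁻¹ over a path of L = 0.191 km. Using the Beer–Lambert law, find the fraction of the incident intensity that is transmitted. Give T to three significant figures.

τ = β·L = 0.509 × 0.191 = 0.0972.
T = exp(−0.0972) = 0.9074.

0.907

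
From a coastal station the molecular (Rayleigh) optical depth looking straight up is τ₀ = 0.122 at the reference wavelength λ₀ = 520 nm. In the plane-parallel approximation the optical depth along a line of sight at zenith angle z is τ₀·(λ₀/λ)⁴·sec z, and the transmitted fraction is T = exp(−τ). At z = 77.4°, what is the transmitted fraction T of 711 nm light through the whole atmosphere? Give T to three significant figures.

sec 77.4° = 4.5841.
τ = 0.122 × (520/711)⁴ × 4.5841 = 0.122 × 0.2861 × 4.5841 = 0.1600.
T = exp(−0.1600) = 0.8521.

0.852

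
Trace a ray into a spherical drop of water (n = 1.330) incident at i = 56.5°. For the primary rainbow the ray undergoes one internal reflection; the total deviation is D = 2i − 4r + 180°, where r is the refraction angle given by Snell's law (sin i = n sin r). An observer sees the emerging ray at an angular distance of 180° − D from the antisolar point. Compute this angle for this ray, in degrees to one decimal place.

sin r = sin 56.5° / 1.330 = 0.8339/1.330 = 0.6270; r = 38.83°.
D = 2·56.5° − 4·38.83° + 180° = 113.00° − 155.31° + 180° = 137.69°.
Angle from antisolar point = 180° − D = 42.31°.

42.3°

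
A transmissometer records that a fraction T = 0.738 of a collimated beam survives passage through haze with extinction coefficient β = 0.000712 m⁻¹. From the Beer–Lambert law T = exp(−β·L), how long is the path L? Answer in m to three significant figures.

427 m

Beer–Lambert: T = exp(−βL) ⇒ L = −ln(T)/β = −ln(0.738)/0.000712 = 0.3038/0.000712 = 426.7 m.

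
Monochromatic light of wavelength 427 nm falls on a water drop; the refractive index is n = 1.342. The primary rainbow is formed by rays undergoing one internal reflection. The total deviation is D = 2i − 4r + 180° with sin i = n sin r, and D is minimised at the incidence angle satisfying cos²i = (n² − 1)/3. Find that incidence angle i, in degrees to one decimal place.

cos²i = (1.342² − 1)/3 = (1.80096 − 1)/3 = 0.26699.
cos i = 0.51671, so i = 58.888°.

58.9°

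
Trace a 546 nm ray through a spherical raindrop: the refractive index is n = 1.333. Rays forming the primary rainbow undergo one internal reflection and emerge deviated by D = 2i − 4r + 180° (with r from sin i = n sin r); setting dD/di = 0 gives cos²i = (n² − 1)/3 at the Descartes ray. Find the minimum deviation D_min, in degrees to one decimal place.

137.9°

cos²i = (1.77689 − 1)/3 = 0.25896; i = arccos(0.50888) = 59.410°.
sin r = sin 59.410°/1.333 = 0.64579; r = 40.225°.
D_min = 2·59.410° − 4·40.225° + 180° = 137.922°.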